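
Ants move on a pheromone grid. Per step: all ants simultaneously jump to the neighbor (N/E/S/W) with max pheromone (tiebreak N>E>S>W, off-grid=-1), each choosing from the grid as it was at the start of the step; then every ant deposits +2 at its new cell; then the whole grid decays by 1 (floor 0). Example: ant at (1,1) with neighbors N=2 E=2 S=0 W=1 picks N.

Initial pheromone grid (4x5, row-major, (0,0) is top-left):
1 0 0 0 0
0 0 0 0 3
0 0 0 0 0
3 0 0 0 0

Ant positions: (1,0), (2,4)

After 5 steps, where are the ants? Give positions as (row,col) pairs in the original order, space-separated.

Step 1: ant0:(1,0)->N->(0,0) | ant1:(2,4)->N->(1,4)
  grid max=4 at (1,4)
Step 2: ant0:(0,0)->E->(0,1) | ant1:(1,4)->N->(0,4)
  grid max=3 at (1,4)
Step 3: ant0:(0,1)->W->(0,0) | ant1:(0,4)->S->(1,4)
  grid max=4 at (1,4)
Step 4: ant0:(0,0)->E->(0,1) | ant1:(1,4)->N->(0,4)
  grid max=3 at (1,4)
Step 5: ant0:(0,1)->W->(0,0) | ant1:(0,4)->S->(1,4)
  grid max=4 at (1,4)

(0,0) (1,4)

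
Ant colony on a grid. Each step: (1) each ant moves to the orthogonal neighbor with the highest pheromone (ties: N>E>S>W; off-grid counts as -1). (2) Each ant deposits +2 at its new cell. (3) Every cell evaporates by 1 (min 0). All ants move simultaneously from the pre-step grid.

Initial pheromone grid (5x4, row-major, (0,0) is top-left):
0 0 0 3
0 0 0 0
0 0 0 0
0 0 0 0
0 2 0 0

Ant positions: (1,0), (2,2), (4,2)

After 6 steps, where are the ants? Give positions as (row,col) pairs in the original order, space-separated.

Step 1: ant0:(1,0)->N->(0,0) | ant1:(2,2)->N->(1,2) | ant2:(4,2)->W->(4,1)
  grid max=3 at (4,1)
Step 2: ant0:(0,0)->E->(0,1) | ant1:(1,2)->N->(0,2) | ant2:(4,1)->N->(3,1)
  grid max=2 at (4,1)
Step 3: ant0:(0,1)->E->(0,2) | ant1:(0,2)->E->(0,3) | ant2:(3,1)->S->(4,1)
  grid max=3 at (4,1)
Step 4: ant0:(0,2)->E->(0,3) | ant1:(0,3)->W->(0,2) | ant2:(4,1)->N->(3,1)
  grid max=3 at (0,2)
Step 5: ant0:(0,3)->W->(0,2) | ant1:(0,2)->E->(0,3) | ant2:(3,1)->S->(4,1)
  grid max=4 at (0,2)
Step 6: ant0:(0,2)->E->(0,3) | ant1:(0,3)->W->(0,2) | ant2:(4,1)->N->(3,1)
  grid max=5 at (0,2)

(0,3) (0,2) (3,1)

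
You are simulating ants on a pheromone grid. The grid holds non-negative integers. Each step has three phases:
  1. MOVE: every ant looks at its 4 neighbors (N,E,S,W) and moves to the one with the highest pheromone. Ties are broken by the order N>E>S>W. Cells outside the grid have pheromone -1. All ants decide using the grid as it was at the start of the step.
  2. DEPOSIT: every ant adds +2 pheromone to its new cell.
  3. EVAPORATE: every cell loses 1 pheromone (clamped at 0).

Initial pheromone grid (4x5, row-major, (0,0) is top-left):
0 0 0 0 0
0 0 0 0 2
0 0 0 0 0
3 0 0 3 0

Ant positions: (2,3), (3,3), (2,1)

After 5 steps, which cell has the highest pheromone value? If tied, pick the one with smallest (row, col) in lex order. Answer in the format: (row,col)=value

Step 1: ant0:(2,3)->S->(3,3) | ant1:(3,3)->N->(2,3) | ant2:(2,1)->N->(1,1)
  grid max=4 at (3,3)
Step 2: ant0:(3,3)->N->(2,3) | ant1:(2,3)->S->(3,3) | ant2:(1,1)->N->(0,1)
  grid max=5 at (3,3)
Step 3: ant0:(2,3)->S->(3,3) | ant1:(3,3)->N->(2,3) | ant2:(0,1)->E->(0,2)
  grid max=6 at (3,3)
Step 4: ant0:(3,3)->N->(2,3) | ant1:(2,3)->S->(3,3) | ant2:(0,2)->E->(0,3)
  grid max=7 at (3,3)
Step 5: ant0:(2,3)->S->(3,3) | ant1:(3,3)->N->(2,3) | ant2:(0,3)->E->(0,4)
  grid max=8 at (3,3)
Final grid:
  0 0 0 0 1
  0 0 0 0 0
  0 0 0 5 0
  0 0 0 8 0
Max pheromone 8 at (3,3)

Answer: (3,3)=8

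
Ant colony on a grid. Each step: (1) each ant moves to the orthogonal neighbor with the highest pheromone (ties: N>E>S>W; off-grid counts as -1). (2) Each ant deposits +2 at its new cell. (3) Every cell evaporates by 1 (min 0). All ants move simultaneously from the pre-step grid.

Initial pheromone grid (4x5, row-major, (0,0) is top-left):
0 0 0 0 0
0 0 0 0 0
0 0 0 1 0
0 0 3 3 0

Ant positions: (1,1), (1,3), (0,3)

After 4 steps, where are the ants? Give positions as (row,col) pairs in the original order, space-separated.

Step 1: ant0:(1,1)->N->(0,1) | ant1:(1,3)->S->(2,3) | ant2:(0,3)->E->(0,4)
  grid max=2 at (2,3)
Step 2: ant0:(0,1)->E->(0,2) | ant1:(2,3)->S->(3,3) | ant2:(0,4)->S->(1,4)
  grid max=3 at (3,3)
Step 3: ant0:(0,2)->E->(0,3) | ant1:(3,3)->N->(2,3) | ant2:(1,4)->N->(0,4)
  grid max=2 at (2,3)
Step 4: ant0:(0,3)->E->(0,4) | ant1:(2,3)->S->(3,3) | ant2:(0,4)->W->(0,3)
  grid max=3 at (3,3)

(0,4) (3,3) (0,3)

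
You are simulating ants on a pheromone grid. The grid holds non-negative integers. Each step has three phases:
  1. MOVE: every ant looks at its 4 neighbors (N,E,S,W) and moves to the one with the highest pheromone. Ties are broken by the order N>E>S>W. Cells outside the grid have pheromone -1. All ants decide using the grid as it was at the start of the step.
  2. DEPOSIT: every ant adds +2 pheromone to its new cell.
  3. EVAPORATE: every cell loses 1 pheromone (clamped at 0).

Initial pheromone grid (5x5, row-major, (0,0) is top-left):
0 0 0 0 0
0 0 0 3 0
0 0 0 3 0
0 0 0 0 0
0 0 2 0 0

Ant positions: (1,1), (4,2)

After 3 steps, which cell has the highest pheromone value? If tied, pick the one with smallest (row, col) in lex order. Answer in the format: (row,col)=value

Answer: (0,3)=1

Derivation:
Step 1: ant0:(1,1)->N->(0,1) | ant1:(4,2)->N->(3,2)
  grid max=2 at (1,3)
Step 2: ant0:(0,1)->E->(0,2) | ant1:(3,2)->S->(4,2)
  grid max=2 at (4,2)
Step 3: ant0:(0,2)->E->(0,3) | ant1:(4,2)->N->(3,2)
  grid max=1 at (0,3)
Final grid:
  0 0 0 1 0
  0 0 0 0 0
  0 0 0 0 0
  0 0 1 0 0
  0 0 1 0 0
Max pheromone 1 at (0,3)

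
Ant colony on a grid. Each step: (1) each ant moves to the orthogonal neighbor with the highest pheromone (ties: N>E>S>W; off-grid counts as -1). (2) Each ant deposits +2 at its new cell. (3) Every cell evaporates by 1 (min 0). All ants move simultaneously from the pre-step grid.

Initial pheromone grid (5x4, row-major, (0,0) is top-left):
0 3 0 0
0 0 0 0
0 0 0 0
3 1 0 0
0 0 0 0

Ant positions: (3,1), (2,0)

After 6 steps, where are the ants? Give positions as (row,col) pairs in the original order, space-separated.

Step 1: ant0:(3,1)->W->(3,0) | ant1:(2,0)->S->(3,0)
  grid max=6 at (3,0)
Step 2: ant0:(3,0)->N->(2,0) | ant1:(3,0)->N->(2,0)
  grid max=5 at (3,0)
Step 3: ant0:(2,0)->S->(3,0) | ant1:(2,0)->S->(3,0)
  grid max=8 at (3,0)
Step 4: ant0:(3,0)->N->(2,0) | ant1:(3,0)->N->(2,0)
  grid max=7 at (3,0)
Step 5: ant0:(2,0)->S->(3,0) | ant1:(2,0)->S->(3,0)
  grid max=10 at (3,0)
Step 6: ant0:(3,0)->N->(2,0) | ant1:(3,0)->N->(2,0)
  grid max=9 at (3,0)

(2,0) (2,0)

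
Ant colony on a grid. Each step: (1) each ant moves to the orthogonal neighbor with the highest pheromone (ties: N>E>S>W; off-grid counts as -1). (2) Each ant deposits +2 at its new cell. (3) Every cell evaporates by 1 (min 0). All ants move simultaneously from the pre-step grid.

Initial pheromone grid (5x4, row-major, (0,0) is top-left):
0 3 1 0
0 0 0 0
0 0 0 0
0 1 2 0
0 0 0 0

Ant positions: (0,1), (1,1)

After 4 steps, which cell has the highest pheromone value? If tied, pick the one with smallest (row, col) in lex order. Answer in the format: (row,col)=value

Answer: (0,1)=7

Derivation:
Step 1: ant0:(0,1)->E->(0,2) | ant1:(1,1)->N->(0,1)
  grid max=4 at (0,1)
Step 2: ant0:(0,2)->W->(0,1) | ant1:(0,1)->E->(0,2)
  grid max=5 at (0,1)
Step 3: ant0:(0,1)->E->(0,2) | ant1:(0,2)->W->(0,1)
  grid max=6 at (0,1)
Step 4: ant0:(0,2)->W->(0,1) | ant1:(0,1)->E->(0,2)
  grid max=7 at (0,1)
Final grid:
  0 7 5 0
  0 0 0 0
  0 0 0 0
  0 0 0 0
  0 0 0 0
Max pheromone 7 at (0,1)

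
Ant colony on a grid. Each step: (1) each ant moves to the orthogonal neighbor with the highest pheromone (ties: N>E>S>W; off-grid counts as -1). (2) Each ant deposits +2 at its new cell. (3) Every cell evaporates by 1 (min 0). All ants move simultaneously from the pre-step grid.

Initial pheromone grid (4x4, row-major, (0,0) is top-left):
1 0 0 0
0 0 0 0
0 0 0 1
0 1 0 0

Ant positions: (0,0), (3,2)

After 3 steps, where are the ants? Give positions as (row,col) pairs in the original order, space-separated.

Step 1: ant0:(0,0)->E->(0,1) | ant1:(3,2)->W->(3,1)
  grid max=2 at (3,1)
Step 2: ant0:(0,1)->E->(0,2) | ant1:(3,1)->N->(2,1)
  grid max=1 at (0,2)
Step 3: ant0:(0,2)->E->(0,3) | ant1:(2,1)->S->(3,1)
  grid max=2 at (3,1)

(0,3) (3,1)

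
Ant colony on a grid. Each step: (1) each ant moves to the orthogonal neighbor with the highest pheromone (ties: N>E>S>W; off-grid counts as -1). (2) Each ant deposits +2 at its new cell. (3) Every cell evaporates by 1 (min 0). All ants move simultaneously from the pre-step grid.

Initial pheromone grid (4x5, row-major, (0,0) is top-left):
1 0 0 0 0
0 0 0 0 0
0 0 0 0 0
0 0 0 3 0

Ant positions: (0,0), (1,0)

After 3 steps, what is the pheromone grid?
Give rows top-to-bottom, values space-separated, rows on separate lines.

After step 1: ants at (0,1),(0,0)
  2 1 0 0 0
  0 0 0 0 0
  0 0 0 0 0
  0 0 0 2 0
After step 2: ants at (0,0),(0,1)
  3 2 0 0 0
  0 0 0 0 0
  0 0 0 0 0
  0 0 0 1 0
After step 3: ants at (0,1),(0,0)
  4 3 0 0 0
  0 0 0 0 0
  0 0 0 0 0
  0 0 0 0 0

4 3 0 0 0
0 0 0 0 0
0 0 0 0 0
0 0 0 0 0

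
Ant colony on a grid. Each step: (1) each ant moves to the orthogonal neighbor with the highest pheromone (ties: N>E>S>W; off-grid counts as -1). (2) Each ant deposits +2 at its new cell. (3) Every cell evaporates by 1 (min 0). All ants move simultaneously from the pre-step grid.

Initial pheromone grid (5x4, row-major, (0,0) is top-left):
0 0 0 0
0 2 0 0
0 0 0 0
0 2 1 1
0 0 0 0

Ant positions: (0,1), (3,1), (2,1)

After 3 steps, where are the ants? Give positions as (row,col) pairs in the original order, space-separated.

Step 1: ant0:(0,1)->S->(1,1) | ant1:(3,1)->E->(3,2) | ant2:(2,1)->N->(1,1)
  grid max=5 at (1,1)
Step 2: ant0:(1,1)->N->(0,1) | ant1:(3,2)->W->(3,1) | ant2:(1,1)->N->(0,1)
  grid max=4 at (1,1)
Step 3: ant0:(0,1)->S->(1,1) | ant1:(3,1)->E->(3,2) | ant2:(0,1)->S->(1,1)
  grid max=7 at (1,1)

(1,1) (3,2) (1,1)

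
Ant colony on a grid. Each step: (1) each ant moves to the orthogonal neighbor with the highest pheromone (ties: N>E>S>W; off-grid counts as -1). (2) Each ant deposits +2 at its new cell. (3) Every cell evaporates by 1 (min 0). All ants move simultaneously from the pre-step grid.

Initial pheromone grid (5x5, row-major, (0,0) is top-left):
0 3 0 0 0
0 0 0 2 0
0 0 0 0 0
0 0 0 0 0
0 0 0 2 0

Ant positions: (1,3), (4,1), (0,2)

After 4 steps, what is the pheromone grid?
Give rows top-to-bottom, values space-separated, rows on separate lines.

After step 1: ants at (0,3),(3,1),(0,1)
  0 4 0 1 0
  0 0 0 1 0
  0 0 0 0 0
  0 1 0 0 0
  0 0 0 1 0
After step 2: ants at (1,3),(2,1),(0,2)
  0 3 1 0 0
  0 0 0 2 0
  0 1 0 0 0
  0 0 0 0 0
  0 0 0 0 0
After step 3: ants at (0,3),(1,1),(0,1)
  0 4 0 1 0
  0 1 0 1 0
  0 0 0 0 0
  0 0 0 0 0
  0 0 0 0 0
After step 4: ants at (1,3),(0,1),(1,1)
  0 5 0 0 0
  0 2 0 2 0
  0 0 0 0 0
  0 0 0 0 0
  0 0 0 0 0

0 5 0 0 0
0 2 0 2 0
0 0 0 0 0
0 0 0 0 0
0 0 0 0 0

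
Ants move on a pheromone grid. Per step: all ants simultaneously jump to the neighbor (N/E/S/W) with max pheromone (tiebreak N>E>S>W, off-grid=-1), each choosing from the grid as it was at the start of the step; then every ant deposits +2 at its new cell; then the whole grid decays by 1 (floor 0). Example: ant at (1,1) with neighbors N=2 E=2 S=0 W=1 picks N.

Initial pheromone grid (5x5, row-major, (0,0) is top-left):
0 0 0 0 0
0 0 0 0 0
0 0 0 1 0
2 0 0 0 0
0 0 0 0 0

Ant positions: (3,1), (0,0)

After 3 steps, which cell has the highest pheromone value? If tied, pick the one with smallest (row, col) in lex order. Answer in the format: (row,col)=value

Answer: (3,0)=3

Derivation:
Step 1: ant0:(3,1)->W->(3,0) | ant1:(0,0)->E->(0,1)
  grid max=3 at (3,0)
Step 2: ant0:(3,0)->N->(2,0) | ant1:(0,1)->E->(0,2)
  grid max=2 at (3,0)
Step 3: ant0:(2,0)->S->(3,0) | ant1:(0,2)->E->(0,3)
  grid max=3 at (3,0)
Final grid:
  0 0 0 1 0
  0 0 0 0 0
  0 0 0 0 0
  3 0 0 0 0
  0 0 0 0 0
Max pheromone 3 at (3,0)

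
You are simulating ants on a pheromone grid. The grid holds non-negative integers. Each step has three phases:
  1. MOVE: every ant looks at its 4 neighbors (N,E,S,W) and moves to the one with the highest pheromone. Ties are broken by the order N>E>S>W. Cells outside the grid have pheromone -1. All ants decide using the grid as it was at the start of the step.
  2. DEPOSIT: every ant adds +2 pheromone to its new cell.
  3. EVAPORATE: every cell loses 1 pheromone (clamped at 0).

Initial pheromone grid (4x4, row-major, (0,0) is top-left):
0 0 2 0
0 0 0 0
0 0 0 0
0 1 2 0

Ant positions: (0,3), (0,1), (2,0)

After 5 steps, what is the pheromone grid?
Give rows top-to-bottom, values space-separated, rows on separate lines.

After step 1: ants at (0,2),(0,2),(1,0)
  0 0 5 0
  1 0 0 0
  0 0 0 0
  0 0 1 0
After step 2: ants at (0,3),(0,3),(0,0)
  1 0 4 3
  0 0 0 0
  0 0 0 0
  0 0 0 0
After step 3: ants at (0,2),(0,2),(0,1)
  0 1 7 2
  0 0 0 0
  0 0 0 0
  0 0 0 0
After step 4: ants at (0,3),(0,3),(0,2)
  0 0 8 5
  0 0 0 0
  0 0 0 0
  0 0 0 0
After step 5: ants at (0,2),(0,2),(0,3)
  0 0 11 6
  0 0 0 0
  0 0 0 0
  0 0 0 0

0 0 11 6
0 0 0 0
0 0 0 0
0 0 0 0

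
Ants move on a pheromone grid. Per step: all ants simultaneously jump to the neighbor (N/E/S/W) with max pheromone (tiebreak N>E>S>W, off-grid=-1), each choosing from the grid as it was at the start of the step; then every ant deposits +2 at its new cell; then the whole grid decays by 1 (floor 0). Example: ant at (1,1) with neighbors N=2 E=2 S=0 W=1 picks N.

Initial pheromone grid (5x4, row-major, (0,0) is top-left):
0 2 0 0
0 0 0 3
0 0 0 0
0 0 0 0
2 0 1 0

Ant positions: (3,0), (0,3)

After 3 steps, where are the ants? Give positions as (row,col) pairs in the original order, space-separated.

Step 1: ant0:(3,0)->S->(4,0) | ant1:(0,3)->S->(1,3)
  grid max=4 at (1,3)
Step 2: ant0:(4,0)->N->(3,0) | ant1:(1,3)->N->(0,3)
  grid max=3 at (1,3)
Step 3: ant0:(3,0)->S->(4,0) | ant1:(0,3)->S->(1,3)
  grid max=4 at (1,3)

(4,0) (1,3)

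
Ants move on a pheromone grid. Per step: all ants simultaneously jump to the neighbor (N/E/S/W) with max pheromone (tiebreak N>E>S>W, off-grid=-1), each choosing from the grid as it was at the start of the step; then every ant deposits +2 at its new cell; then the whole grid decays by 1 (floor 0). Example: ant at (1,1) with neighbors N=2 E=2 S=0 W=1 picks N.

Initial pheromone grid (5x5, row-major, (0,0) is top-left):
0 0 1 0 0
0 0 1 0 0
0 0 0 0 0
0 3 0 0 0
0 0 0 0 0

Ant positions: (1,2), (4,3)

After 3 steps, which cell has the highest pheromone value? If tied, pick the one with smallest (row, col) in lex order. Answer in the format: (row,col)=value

Step 1: ant0:(1,2)->N->(0,2) | ant1:(4,3)->N->(3,3)
  grid max=2 at (0,2)
Step 2: ant0:(0,2)->E->(0,3) | ant1:(3,3)->N->(2,3)
  grid max=1 at (0,2)
Step 3: ant0:(0,3)->W->(0,2) | ant1:(2,3)->N->(1,3)
  grid max=2 at (0,2)
Final grid:
  0 0 2 0 0
  0 0 0 1 0
  0 0 0 0 0
  0 0 0 0 0
  0 0 0 0 0
Max pheromone 2 at (0,2)

Answer: (0,2)=2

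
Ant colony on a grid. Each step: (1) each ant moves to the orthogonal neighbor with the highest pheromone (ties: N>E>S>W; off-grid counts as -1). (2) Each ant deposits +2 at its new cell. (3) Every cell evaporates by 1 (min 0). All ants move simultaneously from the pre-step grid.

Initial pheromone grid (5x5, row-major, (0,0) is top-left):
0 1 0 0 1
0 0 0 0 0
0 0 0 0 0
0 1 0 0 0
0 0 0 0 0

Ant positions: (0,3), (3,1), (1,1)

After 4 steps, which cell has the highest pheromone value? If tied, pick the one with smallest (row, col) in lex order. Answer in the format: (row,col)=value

Answer: (0,1)=3

Derivation:
Step 1: ant0:(0,3)->E->(0,4) | ant1:(3,1)->N->(2,1) | ant2:(1,1)->N->(0,1)
  grid max=2 at (0,1)
Step 2: ant0:(0,4)->S->(1,4) | ant1:(2,1)->N->(1,1) | ant2:(0,1)->E->(0,2)
  grid max=1 at (0,1)
Step 3: ant0:(1,4)->N->(0,4) | ant1:(1,1)->N->(0,1) | ant2:(0,2)->W->(0,1)
  grid max=4 at (0,1)
Step 4: ant0:(0,4)->S->(1,4) | ant1:(0,1)->E->(0,2) | ant2:(0,1)->E->(0,2)
  grid max=3 at (0,1)
Final grid:
  0 3 3 0 1
  0 0 0 0 1
  0 0 0 0 0
  0 0 0 0 0
  0 0 0 0 0
Max pheromone 3 at (0,1)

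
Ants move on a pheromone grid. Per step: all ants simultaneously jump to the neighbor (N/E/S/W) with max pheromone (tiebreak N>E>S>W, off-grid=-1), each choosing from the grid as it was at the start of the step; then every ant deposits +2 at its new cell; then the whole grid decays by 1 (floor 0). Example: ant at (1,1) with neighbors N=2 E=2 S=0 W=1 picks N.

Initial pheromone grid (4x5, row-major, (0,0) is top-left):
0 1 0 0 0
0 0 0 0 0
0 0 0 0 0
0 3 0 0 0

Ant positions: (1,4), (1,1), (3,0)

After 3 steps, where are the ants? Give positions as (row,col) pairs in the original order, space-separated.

Step 1: ant0:(1,4)->N->(0,4) | ant1:(1,1)->N->(0,1) | ant2:(3,0)->E->(3,1)
  grid max=4 at (3,1)
Step 2: ant0:(0,4)->S->(1,4) | ant1:(0,1)->E->(0,2) | ant2:(3,1)->N->(2,1)
  grid max=3 at (3,1)
Step 3: ant0:(1,4)->N->(0,4) | ant1:(0,2)->W->(0,1) | ant2:(2,1)->S->(3,1)
  grid max=4 at (3,1)

(0,4) (0,1) (3,1)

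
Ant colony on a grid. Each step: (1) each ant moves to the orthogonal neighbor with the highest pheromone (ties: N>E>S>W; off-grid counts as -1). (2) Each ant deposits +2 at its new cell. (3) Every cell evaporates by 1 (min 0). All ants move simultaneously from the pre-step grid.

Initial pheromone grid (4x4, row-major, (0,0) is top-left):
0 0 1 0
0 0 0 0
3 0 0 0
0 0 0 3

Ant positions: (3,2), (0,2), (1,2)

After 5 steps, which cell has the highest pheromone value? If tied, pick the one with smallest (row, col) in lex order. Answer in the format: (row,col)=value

Answer: (0,2)=6

Derivation:
Step 1: ant0:(3,2)->E->(3,3) | ant1:(0,2)->E->(0,3) | ant2:(1,2)->N->(0,2)
  grid max=4 at (3,3)
Step 2: ant0:(3,3)->N->(2,3) | ant1:(0,3)->W->(0,2) | ant2:(0,2)->E->(0,3)
  grid max=3 at (0,2)
Step 3: ant0:(2,3)->S->(3,3) | ant1:(0,2)->E->(0,3) | ant2:(0,3)->W->(0,2)
  grid max=4 at (0,2)
Step 4: ant0:(3,3)->N->(2,3) | ant1:(0,3)->W->(0,2) | ant2:(0,2)->E->(0,3)
  grid max=5 at (0,2)
Step 5: ant0:(2,3)->S->(3,3) | ant1:(0,2)->E->(0,3) | ant2:(0,3)->W->(0,2)
  grid max=6 at (0,2)
Final grid:
  0 0 6 5
  0 0 0 0
  0 0 0 0
  0 0 0 4
Max pheromone 6 at (0,2)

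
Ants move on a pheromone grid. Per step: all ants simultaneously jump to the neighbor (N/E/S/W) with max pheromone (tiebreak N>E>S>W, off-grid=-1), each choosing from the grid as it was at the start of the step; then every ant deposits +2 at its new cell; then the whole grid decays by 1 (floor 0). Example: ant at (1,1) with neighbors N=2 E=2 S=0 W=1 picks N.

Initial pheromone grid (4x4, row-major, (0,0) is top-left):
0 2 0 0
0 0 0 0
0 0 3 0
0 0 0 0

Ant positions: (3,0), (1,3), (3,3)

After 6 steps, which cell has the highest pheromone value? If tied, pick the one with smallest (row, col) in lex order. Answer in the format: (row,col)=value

Step 1: ant0:(3,0)->N->(2,0) | ant1:(1,3)->N->(0,3) | ant2:(3,3)->N->(2,3)
  grid max=2 at (2,2)
Step 2: ant0:(2,0)->N->(1,0) | ant1:(0,3)->S->(1,3) | ant2:(2,3)->W->(2,2)
  grid max=3 at (2,2)
Step 3: ant0:(1,0)->N->(0,0) | ant1:(1,3)->N->(0,3) | ant2:(2,2)->N->(1,2)
  grid max=2 at (2,2)
Step 4: ant0:(0,0)->E->(0,1) | ant1:(0,3)->S->(1,3) | ant2:(1,2)->S->(2,2)
  grid max=3 at (2,2)
Step 5: ant0:(0,1)->E->(0,2) | ant1:(1,3)->N->(0,3) | ant2:(2,2)->N->(1,2)
  grid max=2 at (2,2)
Step 6: ant0:(0,2)->E->(0,3) | ant1:(0,3)->W->(0,2) | ant2:(1,2)->S->(2,2)
  grid max=3 at (2,2)
Final grid:
  0 0 2 2
  0 0 0 0
  0 0 3 0
  0 0 0 0
Max pheromone 3 at (2,2)

Answer: (2,2)=3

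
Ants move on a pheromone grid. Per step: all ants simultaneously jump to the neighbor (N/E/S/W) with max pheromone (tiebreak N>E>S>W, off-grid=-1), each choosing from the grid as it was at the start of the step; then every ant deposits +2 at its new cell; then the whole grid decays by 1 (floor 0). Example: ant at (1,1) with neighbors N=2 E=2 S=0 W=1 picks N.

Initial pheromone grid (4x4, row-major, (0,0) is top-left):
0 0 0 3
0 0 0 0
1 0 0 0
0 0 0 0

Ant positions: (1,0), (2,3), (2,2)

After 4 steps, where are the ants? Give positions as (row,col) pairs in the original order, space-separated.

Step 1: ant0:(1,0)->S->(2,0) | ant1:(2,3)->N->(1,3) | ant2:(2,2)->N->(1,2)
  grid max=2 at (0,3)
Step 2: ant0:(2,0)->N->(1,0) | ant1:(1,3)->N->(0,3) | ant2:(1,2)->E->(1,3)
  grid max=3 at (0,3)
Step 3: ant0:(1,0)->S->(2,0) | ant1:(0,3)->S->(1,3) | ant2:(1,3)->N->(0,3)
  grid max=4 at (0,3)
Step 4: ant0:(2,0)->N->(1,0) | ant1:(1,3)->N->(0,3) | ant2:(0,3)->S->(1,3)
  grid max=5 at (0,3)

(1,0) (0,3) (1,3)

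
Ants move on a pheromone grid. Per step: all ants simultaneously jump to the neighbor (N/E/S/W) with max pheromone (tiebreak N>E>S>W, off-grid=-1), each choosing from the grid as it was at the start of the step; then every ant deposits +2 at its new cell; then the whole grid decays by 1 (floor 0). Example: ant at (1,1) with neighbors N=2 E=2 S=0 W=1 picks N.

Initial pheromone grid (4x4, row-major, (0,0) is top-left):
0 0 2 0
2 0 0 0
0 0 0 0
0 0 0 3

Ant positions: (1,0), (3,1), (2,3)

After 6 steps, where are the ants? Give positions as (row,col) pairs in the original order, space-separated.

Step 1: ant0:(1,0)->N->(0,0) | ant1:(3,1)->N->(2,1) | ant2:(2,3)->S->(3,3)
  grid max=4 at (3,3)
Step 2: ant0:(0,0)->S->(1,0) | ant1:(2,1)->N->(1,1) | ant2:(3,3)->N->(2,3)
  grid max=3 at (3,3)
Step 3: ant0:(1,0)->E->(1,1) | ant1:(1,1)->W->(1,0) | ant2:(2,3)->S->(3,3)
  grid max=4 at (3,3)
Step 4: ant0:(1,1)->W->(1,0) | ant1:(1,0)->E->(1,1) | ant2:(3,3)->N->(2,3)
  grid max=4 at (1,0)
Step 5: ant0:(1,0)->E->(1,1) | ant1:(1,1)->W->(1,0) | ant2:(2,3)->S->(3,3)
  grid max=5 at (1,0)
Step 6: ant0:(1,1)->W->(1,0) | ant1:(1,0)->E->(1,1) | ant2:(3,3)->N->(2,3)
  grid max=6 at (1,0)

(1,0) (1,1) (2,3)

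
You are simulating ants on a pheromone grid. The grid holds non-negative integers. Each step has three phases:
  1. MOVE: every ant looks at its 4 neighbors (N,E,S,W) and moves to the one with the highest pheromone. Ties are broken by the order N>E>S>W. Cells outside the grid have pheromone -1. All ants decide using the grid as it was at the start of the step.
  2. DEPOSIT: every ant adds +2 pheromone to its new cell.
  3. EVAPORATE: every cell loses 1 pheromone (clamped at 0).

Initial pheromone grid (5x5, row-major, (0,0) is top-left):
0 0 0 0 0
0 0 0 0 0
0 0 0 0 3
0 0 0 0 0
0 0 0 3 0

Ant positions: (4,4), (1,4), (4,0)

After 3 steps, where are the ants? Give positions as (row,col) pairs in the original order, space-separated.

Step 1: ant0:(4,4)->W->(4,3) | ant1:(1,4)->S->(2,4) | ant2:(4,0)->N->(3,0)
  grid max=4 at (2,4)
Step 2: ant0:(4,3)->N->(3,3) | ant1:(2,4)->N->(1,4) | ant2:(3,0)->N->(2,0)
  grid max=3 at (2,4)
Step 3: ant0:(3,3)->S->(4,3) | ant1:(1,4)->S->(2,4) | ant2:(2,0)->N->(1,0)
  grid max=4 at (2,4)

(4,3) (2,4) (1,0)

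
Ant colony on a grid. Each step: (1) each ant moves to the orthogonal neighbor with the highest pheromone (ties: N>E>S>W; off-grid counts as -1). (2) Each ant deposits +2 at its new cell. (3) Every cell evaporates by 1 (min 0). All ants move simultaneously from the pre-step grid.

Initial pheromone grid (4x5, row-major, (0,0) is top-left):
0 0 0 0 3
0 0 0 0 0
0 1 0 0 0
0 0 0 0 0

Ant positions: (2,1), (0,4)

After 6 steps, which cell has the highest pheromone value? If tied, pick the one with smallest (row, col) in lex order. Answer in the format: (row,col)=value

Step 1: ant0:(2,1)->N->(1,1) | ant1:(0,4)->S->(1,4)
  grid max=2 at (0,4)
Step 2: ant0:(1,1)->N->(0,1) | ant1:(1,4)->N->(0,4)
  grid max=3 at (0,4)
Step 3: ant0:(0,1)->E->(0,2) | ant1:(0,4)->S->(1,4)
  grid max=2 at (0,4)
Step 4: ant0:(0,2)->E->(0,3) | ant1:(1,4)->N->(0,4)
  grid max=3 at (0,4)
Step 5: ant0:(0,3)->E->(0,4) | ant1:(0,4)->W->(0,3)
  grid max=4 at (0,4)
Step 6: ant0:(0,4)->W->(0,3) | ant1:(0,3)->E->(0,4)
  grid max=5 at (0,4)
Final grid:
  0 0 0 3 5
  0 0 0 0 0
  0 0 0 0 0
  0 0 0 0 0
Max pheromone 5 at (0,4)

Answer: (0,4)=5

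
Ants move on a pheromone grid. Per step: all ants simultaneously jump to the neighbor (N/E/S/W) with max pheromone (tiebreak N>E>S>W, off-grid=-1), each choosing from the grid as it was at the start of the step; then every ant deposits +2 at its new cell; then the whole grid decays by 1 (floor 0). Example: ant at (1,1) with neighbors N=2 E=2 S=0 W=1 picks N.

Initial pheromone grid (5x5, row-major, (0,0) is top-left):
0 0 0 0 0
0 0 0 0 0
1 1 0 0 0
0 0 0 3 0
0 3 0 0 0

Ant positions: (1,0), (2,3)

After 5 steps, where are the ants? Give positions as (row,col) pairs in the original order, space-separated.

Step 1: ant0:(1,0)->S->(2,0) | ant1:(2,3)->S->(3,3)
  grid max=4 at (3,3)
Step 2: ant0:(2,0)->N->(1,0) | ant1:(3,3)->N->(2,3)
  grid max=3 at (3,3)
Step 3: ant0:(1,0)->S->(2,0) | ant1:(2,3)->S->(3,3)
  grid max=4 at (3,3)
Step 4: ant0:(2,0)->N->(1,0) | ant1:(3,3)->N->(2,3)
  grid max=3 at (3,3)
Step 5: ant0:(1,0)->S->(2,0) | ant1:(2,3)->S->(3,3)
  grid max=4 at (3,3)

(2,0) (3,3)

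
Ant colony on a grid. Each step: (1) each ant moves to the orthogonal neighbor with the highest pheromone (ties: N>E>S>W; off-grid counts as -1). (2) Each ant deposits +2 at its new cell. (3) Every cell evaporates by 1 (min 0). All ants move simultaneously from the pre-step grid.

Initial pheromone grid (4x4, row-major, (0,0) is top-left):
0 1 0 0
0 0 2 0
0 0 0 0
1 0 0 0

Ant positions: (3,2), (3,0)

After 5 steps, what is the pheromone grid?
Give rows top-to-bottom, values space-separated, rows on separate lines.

After step 1: ants at (2,2),(2,0)
  0 0 0 0
  0 0 1 0
  1 0 1 0
  0 0 0 0
After step 2: ants at (1,2),(1,0)
  0 0 0 0
  1 0 2 0
  0 0 0 0
  0 0 0 0
After step 3: ants at (0,2),(0,0)
  1 0 1 0
  0 0 1 0
  0 0 0 0
  0 0 0 0
After step 4: ants at (1,2),(0,1)
  0 1 0 0
  0 0 2 0
  0 0 0 0
  0 0 0 0
After step 5: ants at (0,2),(0,2)
  0 0 3 0
  0 0 1 0
  0 0 0 0
  0 0 0 0

0 0 3 0
0 0 1 0
0 0 0 0
0 0 0 0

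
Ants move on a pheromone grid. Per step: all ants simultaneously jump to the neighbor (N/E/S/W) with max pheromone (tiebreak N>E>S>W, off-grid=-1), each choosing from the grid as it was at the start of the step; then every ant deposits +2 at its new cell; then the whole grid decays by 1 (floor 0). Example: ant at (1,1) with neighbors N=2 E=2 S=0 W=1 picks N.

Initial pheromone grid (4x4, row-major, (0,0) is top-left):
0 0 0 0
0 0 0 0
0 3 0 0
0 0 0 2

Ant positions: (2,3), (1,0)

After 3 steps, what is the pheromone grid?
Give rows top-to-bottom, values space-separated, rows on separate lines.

After step 1: ants at (3,3),(0,0)
  1 0 0 0
  0 0 0 0
  0 2 0 0
  0 0 0 3
After step 2: ants at (2,3),(0,1)
  0 1 0 0
  0 0 0 0
  0 1 0 1
  0 0 0 2
After step 3: ants at (3,3),(0,2)
  0 0 1 0
  0 0 0 0
  0 0 0 0
  0 0 0 3

0 0 1 0
0 0 0 0
0 0 0 0
0 0 0 3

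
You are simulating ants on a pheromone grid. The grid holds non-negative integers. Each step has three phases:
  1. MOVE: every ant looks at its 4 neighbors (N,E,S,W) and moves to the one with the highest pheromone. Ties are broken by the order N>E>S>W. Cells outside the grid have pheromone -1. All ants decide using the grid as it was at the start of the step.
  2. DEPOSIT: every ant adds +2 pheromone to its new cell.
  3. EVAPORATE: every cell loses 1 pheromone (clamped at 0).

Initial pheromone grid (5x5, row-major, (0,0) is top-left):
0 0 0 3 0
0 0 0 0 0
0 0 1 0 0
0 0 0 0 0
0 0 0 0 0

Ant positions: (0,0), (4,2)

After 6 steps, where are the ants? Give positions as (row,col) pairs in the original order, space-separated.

Step 1: ant0:(0,0)->E->(0,1) | ant1:(4,2)->N->(3,2)
  grid max=2 at (0,3)
Step 2: ant0:(0,1)->E->(0,2) | ant1:(3,2)->N->(2,2)
  grid max=1 at (0,2)
Step 3: ant0:(0,2)->E->(0,3) | ant1:(2,2)->N->(1,2)
  grid max=2 at (0,3)
Step 4: ant0:(0,3)->E->(0,4) | ant1:(1,2)->N->(0,2)
  grid max=1 at (0,2)
Step 5: ant0:(0,4)->W->(0,3) | ant1:(0,2)->E->(0,3)
  grid max=4 at (0,3)
Step 6: ant0:(0,3)->E->(0,4) | ant1:(0,3)->E->(0,4)
  grid max=3 at (0,3)

(0,4) (0,4)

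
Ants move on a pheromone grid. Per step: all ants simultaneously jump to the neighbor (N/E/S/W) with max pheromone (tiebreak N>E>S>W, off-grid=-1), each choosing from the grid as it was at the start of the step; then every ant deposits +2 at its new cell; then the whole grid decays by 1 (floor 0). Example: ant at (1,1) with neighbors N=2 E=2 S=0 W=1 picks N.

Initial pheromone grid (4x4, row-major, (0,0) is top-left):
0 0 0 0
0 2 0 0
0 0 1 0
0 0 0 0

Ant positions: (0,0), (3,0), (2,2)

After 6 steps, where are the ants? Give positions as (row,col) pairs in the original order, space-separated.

Step 1: ant0:(0,0)->E->(0,1) | ant1:(3,0)->N->(2,0) | ant2:(2,2)->N->(1,2)
  grid max=1 at (0,1)
Step 2: ant0:(0,1)->S->(1,1) | ant1:(2,0)->N->(1,0) | ant2:(1,2)->W->(1,1)
  grid max=4 at (1,1)
Step 3: ant0:(1,1)->W->(1,0) | ant1:(1,0)->E->(1,1) | ant2:(1,1)->W->(1,0)
  grid max=5 at (1,1)
Step 4: ant0:(1,0)->E->(1,1) | ant1:(1,1)->W->(1,0) | ant2:(1,0)->E->(1,1)
  grid max=8 at (1,1)
Step 5: ant0:(1,1)->W->(1,0) | ant1:(1,0)->E->(1,1) | ant2:(1,1)->W->(1,0)
  grid max=9 at (1,1)
Step 6: ant0:(1,0)->E->(1,1) | ant1:(1,1)->W->(1,0) | ant2:(1,0)->E->(1,1)
  grid max=12 at (1,1)

(1,1) (1,0) (1,1)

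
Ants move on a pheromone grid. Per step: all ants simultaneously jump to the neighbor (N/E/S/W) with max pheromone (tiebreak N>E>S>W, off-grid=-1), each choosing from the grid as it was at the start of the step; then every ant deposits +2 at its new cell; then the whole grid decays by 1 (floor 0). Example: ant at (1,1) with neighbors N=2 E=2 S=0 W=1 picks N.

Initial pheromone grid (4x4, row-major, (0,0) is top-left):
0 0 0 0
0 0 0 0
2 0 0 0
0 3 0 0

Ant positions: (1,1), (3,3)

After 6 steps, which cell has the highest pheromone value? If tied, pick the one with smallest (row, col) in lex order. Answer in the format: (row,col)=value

Answer: (1,3)=5

Derivation:
Step 1: ant0:(1,1)->N->(0,1) | ant1:(3,3)->N->(2,3)
  grid max=2 at (3,1)
Step 2: ant0:(0,1)->E->(0,2) | ant1:(2,3)->N->(1,3)
  grid max=1 at (0,2)
Step 3: ant0:(0,2)->E->(0,3) | ant1:(1,3)->N->(0,3)
  grid max=3 at (0,3)
Step 4: ant0:(0,3)->S->(1,3) | ant1:(0,3)->S->(1,3)
  grid max=3 at (1,3)
Step 5: ant0:(1,3)->N->(0,3) | ant1:(1,3)->N->(0,3)
  grid max=5 at (0,3)
Step 6: ant0:(0,3)->S->(1,3) | ant1:(0,3)->S->(1,3)
  grid max=5 at (1,3)
Final grid:
  0 0 0 4
  0 0 0 5
  0 0 0 0
  0 0 0 0
Max pheromone 5 at (1,3)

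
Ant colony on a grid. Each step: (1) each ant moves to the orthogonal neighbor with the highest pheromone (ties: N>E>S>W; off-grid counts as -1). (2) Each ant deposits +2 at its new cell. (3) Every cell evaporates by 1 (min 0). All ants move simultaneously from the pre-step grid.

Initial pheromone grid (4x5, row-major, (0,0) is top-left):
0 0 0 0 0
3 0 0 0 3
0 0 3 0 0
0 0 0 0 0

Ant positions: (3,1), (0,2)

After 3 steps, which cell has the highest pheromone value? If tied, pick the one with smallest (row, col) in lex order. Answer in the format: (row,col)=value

Answer: (1,4)=2

Derivation:
Step 1: ant0:(3,1)->N->(2,1) | ant1:(0,2)->E->(0,3)
  grid max=2 at (1,0)
Step 2: ant0:(2,1)->E->(2,2) | ant1:(0,3)->E->(0,4)
  grid max=3 at (2,2)
Step 3: ant0:(2,2)->N->(1,2) | ant1:(0,4)->S->(1,4)
  grid max=2 at (1,4)
Final grid:
  0 0 0 0 0
  0 0 1 0 2
  0 0 2 0 0
  0 0 0 0 0
Max pheromone 2 at (1,4)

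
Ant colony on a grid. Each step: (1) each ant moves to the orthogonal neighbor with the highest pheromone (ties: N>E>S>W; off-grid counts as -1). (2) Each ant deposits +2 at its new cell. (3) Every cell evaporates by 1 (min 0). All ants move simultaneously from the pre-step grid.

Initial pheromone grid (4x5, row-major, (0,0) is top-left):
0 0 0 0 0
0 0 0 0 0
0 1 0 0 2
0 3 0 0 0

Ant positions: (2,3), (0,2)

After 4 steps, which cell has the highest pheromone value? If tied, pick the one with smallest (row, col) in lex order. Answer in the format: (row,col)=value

Answer: (2,4)=4

Derivation:
Step 1: ant0:(2,3)->E->(2,4) | ant1:(0,2)->E->(0,3)
  grid max=3 at (2,4)
Step 2: ant0:(2,4)->N->(1,4) | ant1:(0,3)->E->(0,4)
  grid max=2 at (2,4)
Step 3: ant0:(1,4)->S->(2,4) | ant1:(0,4)->S->(1,4)
  grid max=3 at (2,4)
Step 4: ant0:(2,4)->N->(1,4) | ant1:(1,4)->S->(2,4)
  grid max=4 at (2,4)
Final grid:
  0 0 0 0 0
  0 0 0 0 3
  0 0 0 0 4
  0 0 0 0 0
Max pheromone 4 at (2,4)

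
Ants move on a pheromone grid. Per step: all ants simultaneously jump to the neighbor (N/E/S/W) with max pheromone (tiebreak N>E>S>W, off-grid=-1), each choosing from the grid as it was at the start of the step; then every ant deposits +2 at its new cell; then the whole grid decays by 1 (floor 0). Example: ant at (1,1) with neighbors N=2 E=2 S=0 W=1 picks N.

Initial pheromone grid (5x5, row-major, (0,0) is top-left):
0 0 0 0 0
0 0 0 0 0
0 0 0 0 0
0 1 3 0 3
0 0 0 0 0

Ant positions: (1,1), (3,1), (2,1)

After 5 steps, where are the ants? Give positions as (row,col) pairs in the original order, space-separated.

Step 1: ant0:(1,1)->N->(0,1) | ant1:(3,1)->E->(3,2) | ant2:(2,1)->S->(3,1)
  grid max=4 at (3,2)
Step 2: ant0:(0,1)->E->(0,2) | ant1:(3,2)->W->(3,1) | ant2:(3,1)->E->(3,2)
  grid max=5 at (3,2)
Step 3: ant0:(0,2)->E->(0,3) | ant1:(3,1)->E->(3,2) | ant2:(3,2)->W->(3,1)
  grid max=6 at (3,2)
Step 4: ant0:(0,3)->E->(0,4) | ant1:(3,2)->W->(3,1) | ant2:(3,1)->E->(3,2)
  grid max=7 at (3,2)
Step 5: ant0:(0,4)->S->(1,4) | ant1:(3,1)->E->(3,2) | ant2:(3,2)->W->(3,1)
  grid max=8 at (3,2)

(1,4) (3,2) (3,1)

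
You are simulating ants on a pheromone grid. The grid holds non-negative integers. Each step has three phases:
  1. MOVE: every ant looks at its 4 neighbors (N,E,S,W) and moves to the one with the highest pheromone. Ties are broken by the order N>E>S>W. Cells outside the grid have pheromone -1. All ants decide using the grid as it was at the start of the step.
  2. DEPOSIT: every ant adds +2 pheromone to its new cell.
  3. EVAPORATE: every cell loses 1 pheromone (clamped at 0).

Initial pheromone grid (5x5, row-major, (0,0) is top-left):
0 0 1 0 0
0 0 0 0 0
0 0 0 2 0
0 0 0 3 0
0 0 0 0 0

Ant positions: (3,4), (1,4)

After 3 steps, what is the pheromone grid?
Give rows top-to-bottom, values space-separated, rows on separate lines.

After step 1: ants at (3,3),(0,4)
  0 0 0 0 1
  0 0 0 0 0
  0 0 0 1 0
  0 0 0 4 0
  0 0 0 0 0
After step 2: ants at (2,3),(1,4)
  0 0 0 0 0
  0 0 0 0 1
  0 0 0 2 0
  0 0 0 3 0
  0 0 0 0 0
After step 3: ants at (3,3),(0,4)
  0 0 0 0 1
  0 0 0 0 0
  0 0 0 1 0
  0 0 0 4 0
  0 0 0 0 0

0 0 0 0 1
0 0 0 0 0
0 0 0 1 0
0 0 0 4 0
0 0 0 0 0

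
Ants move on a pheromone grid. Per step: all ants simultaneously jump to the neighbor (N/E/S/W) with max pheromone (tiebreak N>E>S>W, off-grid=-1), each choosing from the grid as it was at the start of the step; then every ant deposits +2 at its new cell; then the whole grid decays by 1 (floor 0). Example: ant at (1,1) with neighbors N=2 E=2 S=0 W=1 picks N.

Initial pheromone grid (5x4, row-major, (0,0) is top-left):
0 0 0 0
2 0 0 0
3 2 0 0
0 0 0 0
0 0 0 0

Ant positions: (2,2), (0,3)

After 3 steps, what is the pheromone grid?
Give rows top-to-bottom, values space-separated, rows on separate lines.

After step 1: ants at (2,1),(1,3)
  0 0 0 0
  1 0 0 1
  2 3 0 0
  0 0 0 0
  0 0 0 0
After step 2: ants at (2,0),(0,3)
  0 0 0 1
  0 0 0 0
  3 2 0 0
  0 0 0 0
  0 0 0 0
After step 3: ants at (2,1),(1,3)
  0 0 0 0
  0 0 0 1
  2 3 0 0
  0 0 0 0
  0 0 0 0

0 0 0 0
0 0 0 1
2 3 0 0
0 0 0 0
0 0 0 0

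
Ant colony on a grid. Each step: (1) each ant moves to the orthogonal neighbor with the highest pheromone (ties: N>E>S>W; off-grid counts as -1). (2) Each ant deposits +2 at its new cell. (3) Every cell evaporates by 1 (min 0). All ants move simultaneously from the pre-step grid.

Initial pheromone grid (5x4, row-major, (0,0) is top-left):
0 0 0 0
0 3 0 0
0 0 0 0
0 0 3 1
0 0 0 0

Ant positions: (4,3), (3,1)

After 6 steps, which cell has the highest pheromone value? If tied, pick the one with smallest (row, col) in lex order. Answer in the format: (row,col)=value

Answer: (3,2)=9

Derivation:
Step 1: ant0:(4,3)->N->(3,3) | ant1:(3,1)->E->(3,2)
  grid max=4 at (3,2)
Step 2: ant0:(3,3)->W->(3,2) | ant1:(3,2)->E->(3,3)
  grid max=5 at (3,2)
Step 3: ant0:(3,2)->E->(3,3) | ant1:(3,3)->W->(3,2)
  grid max=6 at (3,2)
Step 4: ant0:(3,3)->W->(3,2) | ant1:(3,2)->E->(3,3)
  grid max=7 at (3,2)
Step 5: ant0:(3,2)->E->(3,3) | ant1:(3,3)->W->(3,2)
  grid max=8 at (3,2)
Step 6: ant0:(3,3)->W->(3,2) | ant1:(3,2)->E->(3,3)
  grid max=9 at (3,2)
Final grid:
  0 0 0 0
  0 0 0 0
  0 0 0 0
  0 0 9 7
  0 0 0 0
Max pheromone 9 at (3,2)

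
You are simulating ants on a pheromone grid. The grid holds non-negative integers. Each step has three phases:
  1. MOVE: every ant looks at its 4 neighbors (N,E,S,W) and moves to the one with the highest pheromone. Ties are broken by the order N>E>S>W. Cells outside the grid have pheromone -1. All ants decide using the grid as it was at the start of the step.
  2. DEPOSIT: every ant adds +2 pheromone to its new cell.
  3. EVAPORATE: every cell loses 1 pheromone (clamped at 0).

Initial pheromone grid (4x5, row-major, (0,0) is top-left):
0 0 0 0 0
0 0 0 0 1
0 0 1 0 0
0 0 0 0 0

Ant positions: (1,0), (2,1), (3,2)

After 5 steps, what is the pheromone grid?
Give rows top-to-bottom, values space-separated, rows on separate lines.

After step 1: ants at (0,0),(2,2),(2,2)
  1 0 0 0 0
  0 0 0 0 0
  0 0 4 0 0
  0 0 0 0 0
After step 2: ants at (0,1),(1,2),(1,2)
  0 1 0 0 0
  0 0 3 0 0
  0 0 3 0 0
  0 0 0 0 0
After step 3: ants at (0,2),(2,2),(2,2)
  0 0 1 0 0
  0 0 2 0 0
  0 0 6 0 0
  0 0 0 0 0
After step 4: ants at (1,2),(1,2),(1,2)
  0 0 0 0 0
  0 0 7 0 0
  0 0 5 0 0
  0 0 0 0 0
After step 5: ants at (2,2),(2,2),(2,2)
  0 0 0 0 0
  0 0 6 0 0
  0 0 10 0 0
  0 0 0 0 0

0 0 0 0 0
0 0 6 0 0
0 0 10 0 0
0 0 0 0 0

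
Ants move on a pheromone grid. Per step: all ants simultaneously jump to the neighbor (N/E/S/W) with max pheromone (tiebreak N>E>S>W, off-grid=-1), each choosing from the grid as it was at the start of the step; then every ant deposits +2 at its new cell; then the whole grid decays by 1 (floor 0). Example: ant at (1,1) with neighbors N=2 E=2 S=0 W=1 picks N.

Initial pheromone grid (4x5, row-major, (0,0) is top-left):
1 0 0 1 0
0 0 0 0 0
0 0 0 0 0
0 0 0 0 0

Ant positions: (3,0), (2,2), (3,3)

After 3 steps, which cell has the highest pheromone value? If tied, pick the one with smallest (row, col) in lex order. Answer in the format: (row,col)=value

Answer: (0,3)=3

Derivation:
Step 1: ant0:(3,0)->N->(2,0) | ant1:(2,2)->N->(1,2) | ant2:(3,3)->N->(2,3)
  grid max=1 at (1,2)
Step 2: ant0:(2,0)->N->(1,0) | ant1:(1,2)->N->(0,2) | ant2:(2,3)->N->(1,3)
  grid max=1 at (0,2)
Step 3: ant0:(1,0)->N->(0,0) | ant1:(0,2)->E->(0,3) | ant2:(1,3)->N->(0,3)
  grid max=3 at (0,3)
Final grid:
  1 0 0 3 0
  0 0 0 0 0
  0 0 0 0 0
  0 0 0 0 0
Max pheromone 3 at (0,3)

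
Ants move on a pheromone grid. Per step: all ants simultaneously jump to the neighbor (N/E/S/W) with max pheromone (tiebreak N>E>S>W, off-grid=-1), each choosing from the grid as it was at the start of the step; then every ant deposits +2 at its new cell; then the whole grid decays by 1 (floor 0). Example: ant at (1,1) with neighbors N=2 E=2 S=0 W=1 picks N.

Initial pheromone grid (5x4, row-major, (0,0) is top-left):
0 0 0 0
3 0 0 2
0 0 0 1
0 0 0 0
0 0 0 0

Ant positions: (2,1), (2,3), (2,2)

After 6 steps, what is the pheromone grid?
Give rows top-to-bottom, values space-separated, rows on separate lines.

After step 1: ants at (1,1),(1,3),(2,3)
  0 0 0 0
  2 1 0 3
  0 0 0 2
  0 0 0 0
  0 0 0 0
After step 2: ants at (1,0),(2,3),(1,3)
  0 0 0 0
  3 0 0 4
  0 0 0 3
  0 0 0 0
  0 0 0 0
After step 3: ants at (0,0),(1,3),(2,3)
  1 0 0 0
  2 0 0 5
  0 0 0 4
  0 0 0 0
  0 0 0 0
After step 4: ants at (1,0),(2,3),(1,3)
  0 0 0 0
  3 0 0 6
  0 0 0 5
  0 0 0 0
  0 0 0 0
After step 5: ants at (0,0),(1,3),(2,3)
  1 0 0 0
  2 0 0 7
  0 0 0 6
  0 0 0 0
  0 0 0 0
After step 6: ants at (1,0),(2,3),(1,3)
  0 0 0 0
  3 0 0 8
  0 0 0 7
  0 0 0 0
  0 0 0 0

0 0 0 0
3 0 0 8
0 0 0 7
0 0 0 0
0 0 0 0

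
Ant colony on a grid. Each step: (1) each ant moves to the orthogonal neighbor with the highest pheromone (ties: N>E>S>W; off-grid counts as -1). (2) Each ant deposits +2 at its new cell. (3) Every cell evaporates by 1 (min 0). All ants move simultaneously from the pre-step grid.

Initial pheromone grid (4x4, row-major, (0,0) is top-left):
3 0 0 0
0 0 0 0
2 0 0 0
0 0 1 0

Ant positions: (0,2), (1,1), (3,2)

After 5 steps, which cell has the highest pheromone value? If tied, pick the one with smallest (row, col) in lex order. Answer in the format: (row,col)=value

Answer: (1,2)=4

Derivation:
Step 1: ant0:(0,2)->E->(0,3) | ant1:(1,1)->N->(0,1) | ant2:(3,2)->N->(2,2)
  grid max=2 at (0,0)
Step 2: ant0:(0,3)->S->(1,3) | ant1:(0,1)->W->(0,0) | ant2:(2,2)->N->(1,2)
  grid max=3 at (0,0)
Step 3: ant0:(1,3)->W->(1,2) | ant1:(0,0)->E->(0,1) | ant2:(1,2)->E->(1,3)
  grid max=2 at (0,0)
Step 4: ant0:(1,2)->E->(1,3) | ant1:(0,1)->W->(0,0) | ant2:(1,3)->W->(1,2)
  grid max=3 at (0,0)
Step 5: ant0:(1,3)->W->(1,2) | ant1:(0,0)->E->(0,1) | ant2:(1,2)->E->(1,3)
  grid max=4 at (1,2)
Final grid:
  2 1 0 0
  0 0 4 4
  0 0 0 0
  0 0 0 0
Max pheromone 4 at (1,2)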